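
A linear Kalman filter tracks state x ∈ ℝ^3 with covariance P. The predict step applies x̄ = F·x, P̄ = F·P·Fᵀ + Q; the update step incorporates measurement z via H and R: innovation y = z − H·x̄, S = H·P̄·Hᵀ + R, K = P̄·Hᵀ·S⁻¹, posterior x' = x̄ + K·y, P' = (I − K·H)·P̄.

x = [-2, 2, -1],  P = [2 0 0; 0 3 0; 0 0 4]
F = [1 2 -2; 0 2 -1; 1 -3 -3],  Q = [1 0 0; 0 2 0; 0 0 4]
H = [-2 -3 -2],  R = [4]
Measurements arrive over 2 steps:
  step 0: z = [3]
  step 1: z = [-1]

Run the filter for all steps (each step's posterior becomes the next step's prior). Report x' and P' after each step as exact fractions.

step 0: x̄ = F·x = [4, 5, -5]
step 0: P̄ = F·P·Fᵀ + Q = [31 20 8; 20 18 -6; 8 -6 69]
step 0: y = z − H·x̄ = [16]
step 0: S = H·P̄·Hᵀ + R = [798]
step 0: K = P̄·Hᵀ·S⁻¹ = [-23/133; -41/399; -68/399]
step 0: x' = x̄ + K·y = [164/133, 1339/399, -3083/399]
step 0: P' = (I − K·H)·P̄ = [949/133 774/133 -2064/133; 774/133 3820/399 -7970/399; -2064/133 -7970/399 18283/399]
step 1: x̄ = F·x = [3112/133, 823/57, 1908/133]
step 1: P̄ = F·P·Fᵀ + Q = [63158/133 5262/19 39421/133; 5262/19 9463/57 3175/19; 39421/133 3175/19 27710/133]
step 1: y = z − H·x̄ = [15668/133]
step 1: S = H·P̄·Hᵀ + R = [1586803/133]
step 1: K = P̄·Hᵀ·S⁻¹ = [-315660/1586803; -184359/1586803; -200937/1586803]
step 1: x' = x̄ + K·y = [-57368/1586803, 3578659/4760409, -907224/1586803]
step 1: P' = (I − K·H)·P̄ = [4346378/1586803 1906314/1586803 -6574529/1586803; 1906314/1586803 23659360/4760409 -13367276/1586803; -6574529/1586803 -13367276/1586803 27027317/1586803]

step 0: x' = [164/133, 1339/399, -3083/399], P' = [949/133 774/133 -2064/133; 774/133 3820/399 -7970/399; -2064/133 -7970/399 18283/399]
step 1: x' = [-57368/1586803, 3578659/4760409, -907224/1586803], P' = [4346378/1586803 1906314/1586803 -6574529/1586803; 1906314/1586803 23659360/4760409 -13367276/1586803; -6574529/1586803 -13367276/1586803 27027317/1586803]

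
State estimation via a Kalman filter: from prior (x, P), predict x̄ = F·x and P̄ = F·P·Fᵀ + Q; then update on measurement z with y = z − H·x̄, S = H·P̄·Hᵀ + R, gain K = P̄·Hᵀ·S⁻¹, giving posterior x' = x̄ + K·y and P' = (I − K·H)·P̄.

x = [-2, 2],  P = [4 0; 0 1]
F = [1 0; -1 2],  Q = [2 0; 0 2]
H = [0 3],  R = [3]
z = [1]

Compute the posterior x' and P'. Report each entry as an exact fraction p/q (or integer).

x̄ = F·x = [-2, 6]
P̄ = F·P·Fᵀ + Q = [6 -4; -4 10]
y = z − H·x̄ = [-17]
S = H·P̄·Hᵀ + R = [93]
K = P̄·Hᵀ·S⁻¹ = [-4/31; 10/31]
x' = x̄ + K·y = [6/31, 16/31]
P' = (I − K·H)·P̄ = [138/31 -4/31; -4/31 10/31]

x' = [6/31, 16/31]
P' = [138/31 -4/31; -4/31 10/31]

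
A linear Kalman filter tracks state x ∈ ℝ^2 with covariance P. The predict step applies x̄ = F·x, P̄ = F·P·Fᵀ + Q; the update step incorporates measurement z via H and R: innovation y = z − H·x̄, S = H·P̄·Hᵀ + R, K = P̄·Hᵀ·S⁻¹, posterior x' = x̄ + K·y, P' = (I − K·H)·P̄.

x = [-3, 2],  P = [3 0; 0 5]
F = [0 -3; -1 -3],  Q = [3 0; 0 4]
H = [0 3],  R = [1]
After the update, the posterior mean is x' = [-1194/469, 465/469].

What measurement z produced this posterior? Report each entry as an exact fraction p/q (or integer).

z = [3]

x̄ = F·x = [-6, -3]
P̄ = F·P·Fᵀ + Q = [48 45; 45 52]
S = H·P̄·Hᵀ + R = [469]
K = P̄·Hᵀ·S⁻¹ = [135/469; 156/469]
x' − x̄ = [1620/469, 1872/469] = K·y
y = (KᵀK)⁻¹·Kᵀ·(x' − x̄) = [12]
z = y + H·x̄ = [12] + [-9] = [3]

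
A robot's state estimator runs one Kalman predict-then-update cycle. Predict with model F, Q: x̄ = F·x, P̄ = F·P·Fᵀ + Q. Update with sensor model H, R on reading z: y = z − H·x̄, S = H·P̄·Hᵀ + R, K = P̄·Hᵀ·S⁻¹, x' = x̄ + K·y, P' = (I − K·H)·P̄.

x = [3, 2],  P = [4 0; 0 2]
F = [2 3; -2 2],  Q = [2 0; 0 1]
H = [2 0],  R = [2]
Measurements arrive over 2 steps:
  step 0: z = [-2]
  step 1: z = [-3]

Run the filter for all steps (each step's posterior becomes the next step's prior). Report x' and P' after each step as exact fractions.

step 0: x̄ = F·x = [12, -2]
step 0: P̄ = F·P·Fᵀ + Q = [36 -4; -4 25]
step 0: y = z − H·x̄ = [-26]
step 0: S = H·P̄·Hᵀ + R = [146]
step 0: K = P̄·Hᵀ·S⁻¹ = [36/73; -4/73]
step 0: x' = x̄ + K·y = [-60/73, -42/73]
step 0: P' = (I − K·H)·P̄ = [36/73 -4/73; -4/73 1793/73]
step 1: x̄ = F·x = [-246/73, 36/73]
step 1: P̄ = F·P·Fᵀ + Q = [16379/73 10622/73; 10622/73 7421/73]
step 1: y = z − H·x̄ = [273/73]
step 1: S = H·P̄·Hᵀ + R = [65662/73]
step 1: K = P̄·Hᵀ·S⁻¹ = [16379/32831; 10622/32831]
step 1: x' = x̄ + K·y = [-49383/32831, 55914/32831]
step 1: P' = (I − K·H)·P̄ = [16379/32831 10622/32831; 10622/32831 246371/32831]

step 0: x' = [-60/73, -42/73], P' = [36/73 -4/73; -4/73 1793/73]
step 1: x' = [-49383/32831, 55914/32831], P' = [16379/32831 10622/32831; 10622/32831 246371/32831]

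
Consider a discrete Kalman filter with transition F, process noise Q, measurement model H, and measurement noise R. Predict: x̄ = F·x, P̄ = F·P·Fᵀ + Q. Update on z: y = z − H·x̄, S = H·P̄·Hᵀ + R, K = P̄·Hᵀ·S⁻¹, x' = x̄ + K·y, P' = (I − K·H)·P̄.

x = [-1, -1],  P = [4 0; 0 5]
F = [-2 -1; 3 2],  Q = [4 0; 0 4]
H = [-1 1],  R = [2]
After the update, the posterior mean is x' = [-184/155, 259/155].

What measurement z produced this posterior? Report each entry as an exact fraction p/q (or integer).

z = [3]

x̄ = F·x = [3, -5]
P̄ = F·P·Fᵀ + Q = [25 -34; -34 60]
S = H·P̄·Hᵀ + R = [155]
K = P̄·Hᵀ·S⁻¹ = [-59/155; 94/155]
x' − x̄ = [-649/155, 1034/155] = K·y
y = (KᵀK)⁻¹·Kᵀ·(x' − x̄) = [11]
z = y + H·x̄ = [11] + [-8] = [3]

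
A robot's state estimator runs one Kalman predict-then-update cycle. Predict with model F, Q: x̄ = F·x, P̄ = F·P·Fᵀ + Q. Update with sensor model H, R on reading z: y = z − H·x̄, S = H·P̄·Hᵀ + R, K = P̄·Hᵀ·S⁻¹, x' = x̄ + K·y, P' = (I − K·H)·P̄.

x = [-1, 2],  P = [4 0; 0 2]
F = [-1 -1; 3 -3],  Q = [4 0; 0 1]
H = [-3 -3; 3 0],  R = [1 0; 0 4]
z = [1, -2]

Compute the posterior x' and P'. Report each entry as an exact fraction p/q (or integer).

x' = [-7084/10909, 6447/21818]
P' = [4636/10909 -4632/10909; -4632/10909 11675/21818]

x̄ = F·x = [-1, -9]
P̄ = F·P·Fᵀ + Q = [10 -6; -6 55]
y = z − H·x̄ = [-29, 1]
S = H·P̄·Hᵀ + R = [478 -36; -36 94]
K = P̄·Hᵀ·S⁻¹ = [-12/10909 3477/10909; -7233/21818 -3474/10909]
x' = x̄ + K·y = [-7084/10909, 6447/21818]
P' = (I − K·H)·P̄ = [4636/10909 -4632/10909; -4632/10909 11675/21818]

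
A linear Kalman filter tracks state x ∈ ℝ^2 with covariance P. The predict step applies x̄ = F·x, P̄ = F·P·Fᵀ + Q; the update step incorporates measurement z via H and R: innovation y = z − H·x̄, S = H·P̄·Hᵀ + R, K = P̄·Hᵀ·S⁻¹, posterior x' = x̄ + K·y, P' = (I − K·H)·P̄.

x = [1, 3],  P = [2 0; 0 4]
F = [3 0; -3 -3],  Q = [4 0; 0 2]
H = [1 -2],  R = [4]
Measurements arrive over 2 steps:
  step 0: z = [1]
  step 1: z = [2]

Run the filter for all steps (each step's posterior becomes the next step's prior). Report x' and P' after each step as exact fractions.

step 0: x' = [-271/161, -242/161], P' = [1860/161 872/161; 872/161 566/161]
step 1: x' = [97369/66947, -16156/66947], P' = [349368/66947 141404/66947; 141404/66947 120848/66947]

step 0: x̄ = F·x = [3, -12]
step 0: P̄ = F·P·Fᵀ + Q = [22 -18; -18 56]
step 0: y = z − H·x̄ = [-26]
step 0: S = H·P̄·Hᵀ + R = [322]
step 0: K = P̄·Hᵀ·S⁻¹ = [29/161; -65/161]
step 0: x' = x̄ + K·y = [-271/161, -242/161]
step 0: P' = (I − K·H)·P̄ = [1860/161 872/161; 872/161 566/161]
step 1: x̄ = F·x = [-813/161, 1539/161]
step 1: P̄ = F·P·Fᵀ + Q = [17384/161 -24588/161; -24588/161 37852/161]
step 1: y = z − H·x̄ = [4213/161]
step 1: S = H·P̄·Hᵀ + R = [267788/161]
step 1: K = P̄·Hᵀ·S⁻¹ = [16640/66947; -25073/66947]
step 1: x' = x̄ + K·y = [97369/66947, -16156/66947]
step 1: P' = (I − K·H)·P̄ = [349368/66947 141404/66947; 141404/66947 120848/66947]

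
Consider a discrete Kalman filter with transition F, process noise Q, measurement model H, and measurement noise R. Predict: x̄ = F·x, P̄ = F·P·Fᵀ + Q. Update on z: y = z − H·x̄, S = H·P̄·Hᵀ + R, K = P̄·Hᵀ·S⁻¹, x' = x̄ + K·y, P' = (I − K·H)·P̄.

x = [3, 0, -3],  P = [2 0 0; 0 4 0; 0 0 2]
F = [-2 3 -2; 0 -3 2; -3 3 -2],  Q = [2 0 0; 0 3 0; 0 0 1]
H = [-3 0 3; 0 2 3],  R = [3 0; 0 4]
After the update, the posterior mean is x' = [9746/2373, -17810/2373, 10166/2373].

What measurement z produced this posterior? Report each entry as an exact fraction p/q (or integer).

x̄ = F·x = [0, -6, -3]
P̄ = F·P·Fᵀ + Q = [54 -44 56; -44 47 -44; 56 -44 63]
S = H·P̄·Hᵀ + R = [48 63; 63 231]
K = P̄·Hᵀ·S⁻¹ = [-58/113 1154/2373; 38/113 -608/2373; -24/113 1175/2373]
x' − x̄ = [9746/2373, -3572/2373, 17285/2373] = K·y
y = (KᵀK)⁻¹·Kᵀ·(x' − x̄) = [10, 19]
z = y + H·x̄ = [10, 19] + [-9, -21] = [1, -2]

z = [1, -2]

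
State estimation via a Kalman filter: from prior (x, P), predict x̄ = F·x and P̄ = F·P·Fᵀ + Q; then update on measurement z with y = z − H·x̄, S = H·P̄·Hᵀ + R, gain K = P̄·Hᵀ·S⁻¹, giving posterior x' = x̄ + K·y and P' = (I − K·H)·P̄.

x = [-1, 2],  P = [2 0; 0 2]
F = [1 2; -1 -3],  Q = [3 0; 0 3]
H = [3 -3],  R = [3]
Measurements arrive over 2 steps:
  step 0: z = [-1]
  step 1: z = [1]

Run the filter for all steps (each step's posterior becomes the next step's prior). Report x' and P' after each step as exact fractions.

step 0: x̄ = F·x = [3, -5]
step 0: P̄ = F·P·Fᵀ + Q = [13 -14; -14 23]
step 0: y = z − H·x̄ = [-25]
step 0: S = H·P̄·Hᵀ + R = [579]
step 0: K = P̄·Hᵀ·S⁻¹ = [27/193; -37/193]
step 0: x' = x̄ + K·y = [-96/193, -40/193]
step 0: P' = (I − K·H)·P̄ = [322/193 295/193; 295/193 332/193]
step 1: x̄ = F·x = [-176/193, 216/193]
step 1: P̄ = F·P·Fᵀ + Q = [3409/193 -3789/193; -3789/193 5659/193]
step 1: y = z − H·x̄ = [1369/193]
step 1: S = H·P̄·Hᵀ + R = [150393/193]
step 1: K = P̄·Hᵀ·S⁻¹ = [7198/50131; -9448/50131]
step 1: x' = x̄ + K·y = [5342/50131, -10912/50131]
step 1: P' = (I − K·H)·P̄ = [80119/50131 72921/50131; 72921/50131 82369/50131]

step 0: x' = [-96/193, -40/193], P' = [322/193 295/193; 295/193 332/193]
step 1: x' = [5342/50131, -10912/50131], P' = [80119/50131 72921/50131; 72921/50131 82369/50131]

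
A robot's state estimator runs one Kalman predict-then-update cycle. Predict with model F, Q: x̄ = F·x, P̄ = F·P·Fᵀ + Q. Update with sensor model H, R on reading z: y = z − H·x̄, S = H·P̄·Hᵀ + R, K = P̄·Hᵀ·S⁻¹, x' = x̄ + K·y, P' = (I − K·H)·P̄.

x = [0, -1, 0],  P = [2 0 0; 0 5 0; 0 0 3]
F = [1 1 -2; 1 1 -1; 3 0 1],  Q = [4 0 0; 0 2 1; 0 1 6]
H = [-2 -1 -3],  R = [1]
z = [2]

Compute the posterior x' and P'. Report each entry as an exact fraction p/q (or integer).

x̄ = F·x = [-1, -1, 0]
P̄ = F·P·Fᵀ + Q = [23 13 0; 13 12 4; 0 4 27]
y = z − H·x̄ = [-1]
S = H·P̄·Hᵀ + R = [424]
K = P̄·Hᵀ·S⁻¹ = [-59/424; -25/212; -85/424]
x' = x̄ + K·y = [-365/424, -187/212, 85/424]
P' = (I − K·H)·P̄ = [6271/424 1281/212 -5015/424; 1281/212 647/106 -1277/212; -5015/424 -1277/212 4223/424]

x' = [-365/424, -187/212, 85/424]
P' = [6271/424 1281/212 -5015/424; 1281/212 647/106 -1277/212; -5015/424 -1277/212 4223/424]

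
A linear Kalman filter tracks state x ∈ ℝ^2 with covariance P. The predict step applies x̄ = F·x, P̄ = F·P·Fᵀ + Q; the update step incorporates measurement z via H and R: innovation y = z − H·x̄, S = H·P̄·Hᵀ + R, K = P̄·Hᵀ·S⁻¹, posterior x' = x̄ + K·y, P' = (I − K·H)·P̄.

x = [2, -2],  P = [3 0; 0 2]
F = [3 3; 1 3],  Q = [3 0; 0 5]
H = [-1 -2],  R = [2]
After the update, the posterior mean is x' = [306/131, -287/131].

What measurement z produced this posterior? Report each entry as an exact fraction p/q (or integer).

z = [2]

x̄ = F·x = [0, -4]
P̄ = F·P·Fᵀ + Q = [48 27; 27 26]
S = H·P̄·Hᵀ + R = [262]
K = P̄·Hᵀ·S⁻¹ = [-51/131; -79/262]
x' − x̄ = [306/131, 237/131] = K·y
y = (KᵀK)⁻¹·Kᵀ·(x' − x̄) = [-6]
z = y + H·x̄ = [-6] + [8] = [2]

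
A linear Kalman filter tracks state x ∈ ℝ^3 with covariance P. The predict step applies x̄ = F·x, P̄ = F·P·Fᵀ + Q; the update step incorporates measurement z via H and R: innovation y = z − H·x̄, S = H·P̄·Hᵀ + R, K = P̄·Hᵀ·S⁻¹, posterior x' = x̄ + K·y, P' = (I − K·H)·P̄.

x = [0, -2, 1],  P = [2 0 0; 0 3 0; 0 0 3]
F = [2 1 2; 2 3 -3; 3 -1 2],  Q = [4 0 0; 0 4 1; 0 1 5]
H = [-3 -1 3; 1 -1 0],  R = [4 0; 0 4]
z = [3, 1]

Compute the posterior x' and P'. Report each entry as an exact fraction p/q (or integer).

x̄ = F·x = [0, -9, 4]
P̄ = F·P·Fᵀ + Q = [27 -1 21; -1 66 -14; 21 -14 38]
y = z − H·x̄ = [-18, -8]
S = H·P̄·Hᵀ + R = [355 88; 88 99]
K = P̄·Hᵀ·S⁻¹ = [-377/2491 11436/27401; -409/2491 -14545/27401; 305/2491 6705/27401]
x' = x̄ + K·y = [-16842/27401, -49267/27401, -4426/27401]
P' = (I − K·H)·P̄ = [349120/27401 303376/27401 444716/27401; 303376/27401 361556/27401 417896/27401; 444716/27401 417896/27401 588488/27401]

x' = [-16842/27401, -49267/27401, -4426/27401]
P' = [349120/27401 303376/27401 444716/27401; 303376/27401 361556/27401 417896/27401; 444716/27401 417896/27401 588488/27401]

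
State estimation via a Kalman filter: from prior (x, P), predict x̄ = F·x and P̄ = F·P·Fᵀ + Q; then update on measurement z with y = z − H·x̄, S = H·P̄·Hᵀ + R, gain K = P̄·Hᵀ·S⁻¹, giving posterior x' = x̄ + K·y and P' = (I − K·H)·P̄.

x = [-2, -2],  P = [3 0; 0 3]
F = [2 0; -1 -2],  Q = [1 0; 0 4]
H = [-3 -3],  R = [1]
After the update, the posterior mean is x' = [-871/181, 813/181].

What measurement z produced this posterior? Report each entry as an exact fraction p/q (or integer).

z = [1]

x̄ = F·x = [-4, 6]
P̄ = F·P·Fᵀ + Q = [13 -6; -6 19]
S = H·P̄·Hᵀ + R = [181]
K = P̄·Hᵀ·S⁻¹ = [-21/181; -39/181]
x' − x̄ = [-147/181, -273/181] = K·y
y = (KᵀK)⁻¹·Kᵀ·(x' − x̄) = [7]
z = y + H·x̄ = [7] + [-6] = [1]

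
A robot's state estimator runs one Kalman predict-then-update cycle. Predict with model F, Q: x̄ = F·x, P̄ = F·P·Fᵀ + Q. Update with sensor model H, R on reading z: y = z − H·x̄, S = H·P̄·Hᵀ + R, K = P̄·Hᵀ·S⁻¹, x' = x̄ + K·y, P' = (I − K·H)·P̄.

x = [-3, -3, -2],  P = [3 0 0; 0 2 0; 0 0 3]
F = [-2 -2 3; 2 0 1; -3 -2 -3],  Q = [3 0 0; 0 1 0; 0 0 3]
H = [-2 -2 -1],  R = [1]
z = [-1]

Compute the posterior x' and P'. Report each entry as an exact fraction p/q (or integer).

x' = [-162/97, -768/97, 1965/97]
P' = [1051/194 -489/194 -1031/194; -489/194 3103/194 -5229/194; -1031/194 -5229/194 12529/194]

x̄ = F·x = [6, -8, 21]
P̄ = F·P·Fᵀ + Q = [50 -3 -1; -3 16 -27; -1 -27 65]
y = z − H·x̄ = [16]
S = H·P̄·Hᵀ + R = [194]
K = P̄·Hᵀ·S⁻¹ = [-93/194; 1/194; -9/194]
x' = x̄ + K·y = [-162/97, -768/97, 1965/97]
P' = (I − K·H)·P̄ = [1051/194 -489/194 -1031/194; -489/194 3103/194 -5229/194; -1031/194 -5229/194 12529/194]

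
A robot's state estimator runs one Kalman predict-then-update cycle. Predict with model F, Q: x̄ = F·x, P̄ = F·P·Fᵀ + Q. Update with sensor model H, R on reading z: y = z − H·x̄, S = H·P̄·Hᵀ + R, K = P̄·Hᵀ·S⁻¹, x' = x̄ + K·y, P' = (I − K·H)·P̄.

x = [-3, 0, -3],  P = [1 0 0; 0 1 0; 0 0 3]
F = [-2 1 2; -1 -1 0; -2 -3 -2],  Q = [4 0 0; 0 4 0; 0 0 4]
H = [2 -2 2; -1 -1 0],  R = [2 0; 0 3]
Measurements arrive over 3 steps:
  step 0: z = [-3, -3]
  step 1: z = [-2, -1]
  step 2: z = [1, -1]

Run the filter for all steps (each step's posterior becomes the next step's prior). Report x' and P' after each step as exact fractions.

step 0: x' = [-105/71, 573/142, 911/213], P' = [389/71 -251/71 -635/71; -251/71 607/142 551/71; -635/71 551/71 10909/639]
step 1: x' = [27694807/5982840, -20061943/5982840, -54117109/5982840], P' = [50368207/5982840 -34276963/5982840 -84286429/5982840; -34276963/5982840 35618107/5982840 69683641/5982840; -84286429/5982840 69683641/5982840 156315943/5982840]
step 2: x' = [9876107685/21566213837, 5842408367/21566213837, 6712551429/21566213837], P' = [1472593101453/172529710696 -1003796340177/172529710696 -2466296721863/172529710696; -1003796340177/172529710696 1039698706077/172529710696 2037703332083/172529710696; -2466296721863/172529710696 2037703332083/172529710696 4572224649333/172529710696]

step 0: x̄ = F·x = [0, 3, 12]
step 0: P̄ = F·P·Fᵀ + Q = [21 1 -11; 1 6 5; -11 5 29]
step 0: y = z − H·x̄ = [-21, 0]
step 0: S = H·P̄·Hᵀ + R = [90 -18; -18 32]
step 0: K = P̄·Hᵀ·S⁻¹ = [5/71 -46/71; -7/142 -35/142; 235/639 28/71]
step 0: x' = x̄ + K·y = [-105/71, 573/142, 911/213]
step 0: P' = (I − K·H)·P̄ = [389/71 -251/71 -635/71; -251/71 607/142 551/71; -635/71 551/71 10909/639]
step 1: x̄ = F·x = [6623/426, -363/142, -7541/426]
step 1: P̄ = F·P·Fᵀ + Q = [275039/1278 783/142 -173069/1278; 783/142 949/142 531/142; -173069/1278 531/142 142919/1278]
step 1: y = z − H·x̄ = [-199/71, 2554/213]
step 1: S = H·P̄·Hᵀ + R = [12744/71 -10912/71; -10912/71 150754/639]
step 1: K = P̄·Hᵀ·S⁻¹ = [358741/5982840 -148993/166190; -211429/5982840 -6209/83095; 2345873/5982840 135211/166190]
step 1: x' = x̄ + K·y = [27694807/5982840, -20061943/5982840, -54117109/5982840]
step 1: P' = (I − K·H)·P̄ = [50368207/5982840 -34276963/5982840 -84286429/5982840; -34276963/5982840 35618107/5982840 69683641/5982840; -84286429/5982840 69683641/5982840 156315943/5982840]
step 2: x̄ = F·x = [-36737155/1196568, -106012/83095, 12558937/664760]
step 2: P̄ = F·P·Fᵀ + Q = [395283983/1196568 166797/16619 -27227161/132952; 166797/16619 1148993/166190 97227/83095; -27227161/132952 97227/83095 102424403/664760]
step 2: y = z − H·x̄ = [33006949/1495710, -197301479/5982840]
step 2: S = H·P̄·Hᵀ + R = [179027846/747855 -358417133/1495710; -358417133/1495710 2155826023/5982840]
step 2: K = P̄·Hᵀ·S⁻¹ = [10092719767/172529710696 -39066396773/43132427674; -5791714171/172529710696 -2991863825/43132427674; 68224595387/172529710696 35716115815/43132427674]
step 2: x' = x̄ + K·y = [9876107685/21566213837, 5842408367/21566213837, 6712551429/21566213837]
step 2: P' = (I − K·H)·P̄ = [1472593101453/172529710696 -1003796340177/172529710696 -2466296721863/172529710696; -1003796340177/172529710696 1039698706077/172529710696 2037703332083/172529710696; -2466296721863/172529710696 2037703332083/172529710696 4572224649333/172529710696]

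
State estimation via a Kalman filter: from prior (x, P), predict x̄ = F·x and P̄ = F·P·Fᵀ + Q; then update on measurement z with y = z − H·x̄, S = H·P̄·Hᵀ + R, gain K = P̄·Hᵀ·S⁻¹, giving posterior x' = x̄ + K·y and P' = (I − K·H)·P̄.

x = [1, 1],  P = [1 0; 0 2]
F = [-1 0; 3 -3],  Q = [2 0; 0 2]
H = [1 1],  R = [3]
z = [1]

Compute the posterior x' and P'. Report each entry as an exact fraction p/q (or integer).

x' = [-1, 52/29]
P' = [3 -3; -3 165/29]

x̄ = F·x = [-1, 0]
P̄ = F·P·Fᵀ + Q = [3 -3; -3 29]
y = z − H·x̄ = [2]
S = H·P̄·Hᵀ + R = [29]
K = P̄·Hᵀ·S⁻¹ = [0; 26/29]
x' = x̄ + K·y = [-1, 52/29]
P' = (I − K·H)·P̄ = [3 -3; -3 165/29]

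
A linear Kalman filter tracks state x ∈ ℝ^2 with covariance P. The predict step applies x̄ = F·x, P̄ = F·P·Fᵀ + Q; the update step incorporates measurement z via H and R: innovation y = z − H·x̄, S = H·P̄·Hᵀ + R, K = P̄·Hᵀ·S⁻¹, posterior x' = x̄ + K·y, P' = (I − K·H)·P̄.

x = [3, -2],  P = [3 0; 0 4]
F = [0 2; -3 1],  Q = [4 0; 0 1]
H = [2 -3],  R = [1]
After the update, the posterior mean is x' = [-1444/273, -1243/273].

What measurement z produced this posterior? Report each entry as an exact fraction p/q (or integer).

z = [3]

x̄ = F·x = [-4, -11]
P̄ = F·P·Fᵀ + Q = [20 8; 8 32]
S = H·P̄·Hᵀ + R = [273]
K = P̄·Hᵀ·S⁻¹ = [16/273; -80/273]
x' − x̄ = [-352/273, 1760/273] = K·y
y = (KᵀK)⁻¹·Kᵀ·(x' − x̄) = [-22]
z = y + H·x̄ = [-22] + [25] = [3]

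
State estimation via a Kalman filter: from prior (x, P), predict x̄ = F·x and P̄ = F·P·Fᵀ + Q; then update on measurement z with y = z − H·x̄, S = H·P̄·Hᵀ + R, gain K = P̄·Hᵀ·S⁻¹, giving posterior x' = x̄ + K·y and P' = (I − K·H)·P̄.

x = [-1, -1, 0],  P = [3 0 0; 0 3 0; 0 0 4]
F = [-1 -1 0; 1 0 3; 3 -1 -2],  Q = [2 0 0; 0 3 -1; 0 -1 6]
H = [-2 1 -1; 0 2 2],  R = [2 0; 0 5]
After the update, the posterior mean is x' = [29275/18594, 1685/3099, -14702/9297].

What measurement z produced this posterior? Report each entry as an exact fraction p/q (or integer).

z = [-1, -2]

x̄ = F·x = [2, -1, -2]
P̄ = F·P·Fᵀ + Q = [8 -3 -6; -3 42 -16; -6 -16 52]
S = H·P̄·Hᵀ + R = [148 16; 16 253]
K = P̄·Hᵀ·S⁻¹ = [-3001/37188 -614/9297; 1280/3099 556/3099; -3830/9297 2888/9297]
x' − x̄ = [-7913/18594, 4784/3099, 3892/9297] = K·y
y = (KᵀK)⁻¹·Kᵀ·(x' − x̄) = [2, 4]
z = y + H·x̄ = [2, 4] + [-3, -6] = [-1, -2]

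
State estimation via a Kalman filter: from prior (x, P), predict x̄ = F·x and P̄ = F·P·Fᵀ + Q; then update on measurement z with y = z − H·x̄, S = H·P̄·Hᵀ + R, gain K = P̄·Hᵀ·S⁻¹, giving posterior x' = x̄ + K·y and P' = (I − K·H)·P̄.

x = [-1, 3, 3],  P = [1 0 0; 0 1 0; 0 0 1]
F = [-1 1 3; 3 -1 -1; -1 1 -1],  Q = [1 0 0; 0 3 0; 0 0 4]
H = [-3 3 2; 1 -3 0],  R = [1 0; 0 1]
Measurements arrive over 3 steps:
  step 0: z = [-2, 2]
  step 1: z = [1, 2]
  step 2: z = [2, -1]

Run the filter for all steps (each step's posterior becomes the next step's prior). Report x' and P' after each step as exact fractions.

step 0: x' = [37577/13165, 3879/13165, 36141/13165], P' = [26054/13165 9193/13165 23747/13165; 9193/13165 4656/13165 6329/13165; 23747/13165 6329/13165 27771/13165]
step 1: x' = [-91580736/113126113, -94999522/113126113, 54217371/113126113], P' = [191862194/113126113 73332983/113126113 162426939/113126113; 73332983/113126113 39901868/113126113 45095895/113126113; 162426939/113126113 45095895/113126113 188608907/113126113]
step 2: x' = [-610649404/7591548847, 2065343582/7591548847, 3330197999/7591548847], P' = [1357117144702/812295726629 517968844647/812295726629 1150756123731/812295726629; 517968844647/812295726629 282944379120/812295726629 317267460511/812295726629; 1150756123731/812295726629 317267460511/812295726629 1342585803915/812295726629]

step 0: x̄ = F·x = [13, -9, 1]
step 0: P̄ = F·P·Fᵀ + Q = [12 -7 -1; -7 14 -3; -1 -3 7]
step 0: y = z − H·x̄ = [62, -38]
step 0: S = H·P̄·Hᵀ + R = [365 -230; -230 181]
step 0: K = P̄·Hᵀ·S⁻¹ = [-3089/13165 -305/2633; -953/13165 -955/2633; 3288/13165 952/2633]
step 0: x' = x̄ + K·y = [37577/13165, 3879/13165, 36141/13165]
step 0: P' = (I − K·H)·P̄ = [26054/13165 9193/13165 23747/13165; 9193/13165 4656/13165 6329/13165; 23747/13165 6329/13165 27771/13165]
step 1: x̄ = F·x = [14945/2633, 72711/13165, -69839/13165]
step 1: P̄ = F·P·Fᵀ + Q = [34184/2633 16559/2633 -21165/2633; 16559/2633 121426/13165 -65769/13165; -21165/2633 -65769/13165 127591/13165]
step 1: y = z − H·x̄ = [31777/2633, 169738/13165]
step 1: S = H·P̄·Hᵀ + R = [429001/2633 -85818/2633; -85818/2633 780149/13165]
step 1: K = P̄·Hᵀ·S⁻¹ = [-30733755/113126113 -28136755/113126113; -10101555/113126113 -46372621/113126113; 25224682/113126113 27139254/113126113]
step 1: x' = x̄ + K·y = [-91580736/113126113, -94999522/113126113, 54217371/113126113]
step 1: P' = (I − K·H)·P̄ = [191862194/113126113 73332983/113126113 162426939/113126113; 73332983/113126113 39901868/113126113 45095895/113126113; 162426939/113126113 45095895/113126113 188608907/113126113]
step 2: x̄ = F·x = [159233327/113126113, -233960057/113126113, -57636157/113126113]
step 2: P̄ = F·P·Fᵀ + Q = [1191718108/113126113 555902571/113126113 -715390713/113126113; 555902571/113126113 970281118/113126113 -458401489/113126113; -715390713/113126113 -458401489/113126113 960873543/113126113]
step 2: y = z − H·x̄ = [1521104692/113126113, -974239611/113126113]
step 2: S = H·P̄·Hᵀ + R = [16492237729/113126113 -4317226026/113126113; -4317226026/113126113 6701958857/113126113]
step 2: K = P̄·Hᵀ·S⁻¹ = [-215932652703/812295726629 -196789389239/812295726629; -70538475559/812295726629 -330864292713/812295726629; 184705618170/812295726629 198953742198/812295726629]
step 2: x' = x̄ + K·y = [-610649404/7591548847, 2065343582/7591548847, 3330197999/7591548847]
step 2: P' = (I − K·H)·P̄ = [1357117144702/812295726629 517968844647/812295726629 1150756123731/812295726629; 517968844647/812295726629 282944379120/812295726629 317267460511/812295726629; 1150756123731/812295726629 317267460511/812295726629 1342585803915/812295726629]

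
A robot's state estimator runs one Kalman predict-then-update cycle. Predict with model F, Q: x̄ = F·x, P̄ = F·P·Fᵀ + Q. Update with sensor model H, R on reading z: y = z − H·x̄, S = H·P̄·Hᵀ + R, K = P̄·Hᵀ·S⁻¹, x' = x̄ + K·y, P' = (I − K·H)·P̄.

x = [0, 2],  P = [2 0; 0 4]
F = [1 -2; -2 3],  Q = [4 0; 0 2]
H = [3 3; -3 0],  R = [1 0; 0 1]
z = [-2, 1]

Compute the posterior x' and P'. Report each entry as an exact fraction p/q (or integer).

x' = [-6514/18775, -1134/3755]
P' = [2074/18775 -416/3755; -416/3755 166/751]

x̄ = F·x = [-4, 6]
P̄ = F·P·Fᵀ + Q = [22 -28; -28 46]
y = z − H·x̄ = [-8, -11]
S = H·P̄·Hᵀ + R = [109 54; 54 199]
K = P̄·Hᵀ·S⁻¹ = [-18/18775 -6222/18775; 1242/3755 1248/3755]
x' = x̄ + K·y = [-6514/18775, -1134/3755]
P' = (I − K·H)·P̄ = [2074/18775 -416/3755; -416/3755 166/751]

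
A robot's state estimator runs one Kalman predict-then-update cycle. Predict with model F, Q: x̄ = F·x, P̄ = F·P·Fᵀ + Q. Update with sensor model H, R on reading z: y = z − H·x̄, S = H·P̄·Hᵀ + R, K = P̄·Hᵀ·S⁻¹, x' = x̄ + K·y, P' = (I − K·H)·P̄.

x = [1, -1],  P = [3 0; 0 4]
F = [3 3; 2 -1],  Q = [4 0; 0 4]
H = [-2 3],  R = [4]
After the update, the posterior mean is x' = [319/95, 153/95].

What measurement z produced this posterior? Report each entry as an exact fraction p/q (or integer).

z = [-2]

x̄ = F·x = [0, 3]
P̄ = F·P·Fᵀ + Q = [67 6; 6 20]
S = H·P̄·Hᵀ + R = [380]
K = P̄·Hᵀ·S⁻¹ = [-29/95; 12/95]
x' − x̄ = [319/95, -132/95] = K·y
y = (KᵀK)⁻¹·Kᵀ·(x' − x̄) = [-11]
z = y + H·x̄ = [-11] + [9] = [-2]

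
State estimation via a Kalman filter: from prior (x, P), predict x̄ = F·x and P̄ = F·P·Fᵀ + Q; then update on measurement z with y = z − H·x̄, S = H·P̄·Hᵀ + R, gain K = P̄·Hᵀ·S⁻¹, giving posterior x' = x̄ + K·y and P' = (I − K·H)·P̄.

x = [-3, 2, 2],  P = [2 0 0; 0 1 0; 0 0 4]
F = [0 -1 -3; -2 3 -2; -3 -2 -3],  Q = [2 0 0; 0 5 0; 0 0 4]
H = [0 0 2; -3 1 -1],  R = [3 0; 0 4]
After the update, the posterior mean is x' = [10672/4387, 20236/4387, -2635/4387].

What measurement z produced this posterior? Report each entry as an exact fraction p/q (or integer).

z = [-2, -3]

x̄ = F·x = [-8, 8, -1]
P̄ = F·P·Fᵀ + Q = [39 21 38; 21 38 30; 38 30 62]
S = H·P̄·Hᵀ + R = [251 -292; -292 497]
K = P̄·Hᵀ·S⁻¹ = [-452/13161 -3814/13161; 13760/39483 3715/39483; 6332/13161 -146/13161]
x' − x̄ = [45768/4387, -14860/4387, 1752/4387] = K·y
y = (KᵀK)⁻¹·Kᵀ·(x' − x̄) = [0, -36]
z = y + H·x̄ = [0, -36] + [-2, 33] = [-2, -3]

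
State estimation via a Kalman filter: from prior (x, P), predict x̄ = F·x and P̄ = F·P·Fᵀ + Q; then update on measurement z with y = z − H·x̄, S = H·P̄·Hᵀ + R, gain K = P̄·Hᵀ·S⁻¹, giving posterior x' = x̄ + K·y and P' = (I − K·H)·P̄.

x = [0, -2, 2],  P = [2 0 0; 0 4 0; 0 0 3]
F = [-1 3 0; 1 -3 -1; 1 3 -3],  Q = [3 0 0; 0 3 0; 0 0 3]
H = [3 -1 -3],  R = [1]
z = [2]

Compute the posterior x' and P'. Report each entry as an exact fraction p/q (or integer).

x' = [-305/41, 247/41, -415/41]
P' = [16691/492 -13799/492 21271/492; -13799/492 14759/492 -18691/492; 21271/492 -18691/492 27527/492]

x̄ = F·x = [-6, 4, -12]
P̄ = F·P·Fᵀ + Q = [41 -38 34; -38 44 -25; 34 -25 68]
y = z − H·x̄ = [-12]
S = H·P̄·Hᵀ + R = [492]
K = P̄·Hᵀ·S⁻¹ = [59/492; -83/492; -77/492]
x' = x̄ + K·y = [-305/41, 247/41, -415/41]
P' = (I − K·H)·P̄ = [16691/492 -13799/492 21271/492; -13799/492 14759/492 -18691/492; 21271/492 -18691/492 27527/492]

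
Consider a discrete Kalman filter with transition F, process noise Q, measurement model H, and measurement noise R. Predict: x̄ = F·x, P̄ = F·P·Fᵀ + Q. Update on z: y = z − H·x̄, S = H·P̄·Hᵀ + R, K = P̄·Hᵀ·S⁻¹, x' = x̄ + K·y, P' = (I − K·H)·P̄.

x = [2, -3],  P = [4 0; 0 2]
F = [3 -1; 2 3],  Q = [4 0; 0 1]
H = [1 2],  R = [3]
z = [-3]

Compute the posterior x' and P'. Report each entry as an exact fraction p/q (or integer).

x' = [2157/257, -1461/257]
P' = [4710/257 -2238/257; -2238/257 1251/257]

x̄ = F·x = [9, -5]
P̄ = F·P·Fᵀ + Q = [42 18; 18 35]
y = z − H·x̄ = [-2]
S = H·P̄·Hᵀ + R = [257]
K = P̄·Hᵀ·S⁻¹ = [78/257; 88/257]
x' = x̄ + K·y = [2157/257, -1461/257]
P' = (I − K·H)·P̄ = [4710/257 -2238/257; -2238/257 1251/257]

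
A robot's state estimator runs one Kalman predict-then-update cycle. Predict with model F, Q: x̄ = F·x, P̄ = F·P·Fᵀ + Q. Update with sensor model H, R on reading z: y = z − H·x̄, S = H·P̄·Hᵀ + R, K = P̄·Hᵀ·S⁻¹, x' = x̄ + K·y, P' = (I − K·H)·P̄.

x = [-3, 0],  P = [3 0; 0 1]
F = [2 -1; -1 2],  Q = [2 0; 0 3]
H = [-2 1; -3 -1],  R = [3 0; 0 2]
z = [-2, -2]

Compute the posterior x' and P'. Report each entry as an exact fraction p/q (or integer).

x̄ = F·x = [-6, 3]
P̄ = F·P·Fᵀ + Q = [15 -8; -8 10]
y = z − H·x̄ = [-17, -17]
S = H·P̄·Hᵀ + R = [105 88; 88 99]
K = P̄·Hᵀ·S⁻¹ = [-46/241 -541/2651; 122/241 -818/2651]
x' = x̄ + K·y = [1893/2651, -955/2651]
P' = (I − K·H)·P̄ = [520/2651 -478/2651; -478/2651 3070/2651]

x' = [1893/2651, -955/2651]
P' = [520/2651 -478/2651; -478/2651 3070/2651]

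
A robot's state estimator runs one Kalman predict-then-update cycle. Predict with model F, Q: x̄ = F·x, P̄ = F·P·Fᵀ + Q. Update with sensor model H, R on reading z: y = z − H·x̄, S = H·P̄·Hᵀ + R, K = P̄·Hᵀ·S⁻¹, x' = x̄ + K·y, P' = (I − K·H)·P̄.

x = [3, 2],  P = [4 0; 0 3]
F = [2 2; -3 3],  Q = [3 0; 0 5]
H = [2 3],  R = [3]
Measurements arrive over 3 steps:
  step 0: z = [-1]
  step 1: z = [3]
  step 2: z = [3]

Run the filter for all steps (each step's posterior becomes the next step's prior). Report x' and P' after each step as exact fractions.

step 0: x' = [6142/667, -4305/667], P' = [18741/667 -12450/667; -12450/667 8492/667]
step 1: x' = [-1891602/3562193, 4734585/3562193], P' = [21268239/3562193 -14340642/3562193; -14340642/3562193 10855036/3562193]
step 2: x' = [9439657674/4444222099, -1788561981/4444222099], P' = [25122517581/4444222099 -16886873622/4444222099; -16886873622/4444222099 12828113300/4444222099]

step 0: x̄ = F·x = [10, -3]
step 0: P̄ = F·P·Fᵀ + Q = [31 -6; -6 68]
step 0: y = z − H·x̄ = [-12]
step 0: S = H·P̄·Hᵀ + R = [667]
step 0: K = P̄·Hᵀ·S⁻¹ = [44/667; 192/667]
step 0: x' = x̄ + K·y = [6142/667, -4305/667]
step 0: P' = (I − K·H)·P̄ = [18741/667 -12450/667; -12450/667 8492/667]
step 1: x̄ = F·x = [3674/667, -31341/667]
step 1: P̄ = F·P·Fᵀ + Q = [11333/667 -61494/667; -61494/667 472532/667]
step 1: y = z − H·x̄ = [88676/667]
step 1: S = H·P̄·Hᵀ + R = [3562193/667]
step 1: K = P̄·Hᵀ·S⁻¹ = [-161816/3562193; 1294608/3562193]
step 1: x' = x̄ + K·y = [-1891602/3562193, 4734585/3562193]
step 1: P' = (I − K·H)·P̄ = [21268239/3562193 -14340642/3562193; -14340642/3562193 10855036/3562193]
step 2: x̄ = F·x = [5685966/3562193, 19878561/3562193]
step 2: P̄ = F·P·Fᵀ + Q = [24454543/3562193 -62479218/3562193; -62479218/3562193 565051996/3562193]
step 2: y = z − H·x̄ = [-60321036/3562193]
step 2: S = H·P̄·Hᵀ + R = [4444222099/3562193]
step 2: K = P̄·Hᵀ·S⁻¹ = [-138528568/4444222099; 1570197552/4444222099]
step 2: x' = x̄ + K·y = [9439657674/4444222099, -1788561981/4444222099]
step 2: P' = (I − K·H)·P̄ = [25122517581/4444222099 -16886873622/4444222099; -16886873622/4444222099 12828113300/4444222099]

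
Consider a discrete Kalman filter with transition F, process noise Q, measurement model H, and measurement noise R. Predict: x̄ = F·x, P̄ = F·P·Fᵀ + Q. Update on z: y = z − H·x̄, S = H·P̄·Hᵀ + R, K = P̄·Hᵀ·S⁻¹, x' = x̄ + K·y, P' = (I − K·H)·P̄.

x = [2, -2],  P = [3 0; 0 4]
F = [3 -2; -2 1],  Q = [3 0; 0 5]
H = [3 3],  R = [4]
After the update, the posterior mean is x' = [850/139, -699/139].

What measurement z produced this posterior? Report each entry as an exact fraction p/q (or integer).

x̄ = F·x = [10, -6]
P̄ = F·P·Fᵀ + Q = [46 -26; -26 21]
S = H·P̄·Hᵀ + R = [139]
K = P̄·Hᵀ·S⁻¹ = [60/139; -15/139]
x' − x̄ = [-540/139, 135/139] = K·y
y = (KᵀK)⁻¹·Kᵀ·(x' − x̄) = [-9]
z = y + H·x̄ = [-9] + [12] = [3]

z = [3]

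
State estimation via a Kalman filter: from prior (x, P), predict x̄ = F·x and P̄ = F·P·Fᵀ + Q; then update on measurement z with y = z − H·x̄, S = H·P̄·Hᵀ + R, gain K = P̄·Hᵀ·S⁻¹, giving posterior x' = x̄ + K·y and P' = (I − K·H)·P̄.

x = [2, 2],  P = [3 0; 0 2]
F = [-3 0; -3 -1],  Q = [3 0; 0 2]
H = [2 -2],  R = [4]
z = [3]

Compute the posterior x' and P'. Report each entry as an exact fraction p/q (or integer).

x' = [-99/16, -31/4]
P' = [231/8 57/2; 57/2 29]

x̄ = F·x = [-6, -8]
P̄ = F·P·Fᵀ + Q = [30 27; 27 31]
y = z − H·x̄ = [-1]
S = H·P̄·Hᵀ + R = [32]
K = P̄·Hᵀ·S⁻¹ = [3/16; -1/4]
x' = x̄ + K·y = [-99/16, -31/4]
P' = (I − K·H)·P̄ = [231/8 57/2; 57/2 29]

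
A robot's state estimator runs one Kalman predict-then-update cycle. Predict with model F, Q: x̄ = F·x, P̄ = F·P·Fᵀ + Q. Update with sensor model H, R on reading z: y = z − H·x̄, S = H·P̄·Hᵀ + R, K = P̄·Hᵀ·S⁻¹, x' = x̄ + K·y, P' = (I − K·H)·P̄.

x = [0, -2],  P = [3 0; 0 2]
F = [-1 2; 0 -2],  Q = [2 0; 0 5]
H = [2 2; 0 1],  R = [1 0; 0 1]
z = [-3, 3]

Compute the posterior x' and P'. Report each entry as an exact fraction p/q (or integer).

x̄ = F·x = [-4, 4]
P̄ = F·P·Fᵀ + Q = [13 -8; -8 13]
y = z − H·x̄ = [-3, -1]
S = H·P̄·Hᵀ + R = [41 10; 10 14]
K = P̄·Hᵀ·S⁻¹ = [110/237 -214/237; 5/237 433/474]
x' = x̄ + K·y = [-1064/237, 1433/474]
P' = (I − K·H)·P̄ = [269/237 -214/237; -214/237 433/474]

x' = [-1064/237, 1433/474]
P' = [269/237 -214/237; -214/237 433/474]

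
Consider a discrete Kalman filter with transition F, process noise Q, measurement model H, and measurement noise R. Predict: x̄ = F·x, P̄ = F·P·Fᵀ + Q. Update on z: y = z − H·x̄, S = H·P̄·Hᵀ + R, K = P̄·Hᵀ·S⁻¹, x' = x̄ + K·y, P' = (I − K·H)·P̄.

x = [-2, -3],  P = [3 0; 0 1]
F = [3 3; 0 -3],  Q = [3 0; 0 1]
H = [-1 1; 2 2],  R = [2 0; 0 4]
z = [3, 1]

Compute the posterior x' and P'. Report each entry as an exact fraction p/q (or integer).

x' = [-2112/1367, 2956/1367]
P' = [1005/1367 -327/1367; -327/1367 947/1367]

x̄ = F·x = [-15, 9]
P̄ = F·P·Fᵀ + Q = [39 -9; -9 10]
y = z − H·x̄ = [-21, 13]
S = H·P̄·Hᵀ + R = [69 -58; -58 128]
K = P̄·Hᵀ·S⁻¹ = [-666/1367 339/1367; 637/1367 310/1367]
x' = x̄ + K·y = [-2112/1367, 2956/1367]
P' = (I − K·H)·P̄ = [1005/1367 -327/1367; -327/1367 947/1367]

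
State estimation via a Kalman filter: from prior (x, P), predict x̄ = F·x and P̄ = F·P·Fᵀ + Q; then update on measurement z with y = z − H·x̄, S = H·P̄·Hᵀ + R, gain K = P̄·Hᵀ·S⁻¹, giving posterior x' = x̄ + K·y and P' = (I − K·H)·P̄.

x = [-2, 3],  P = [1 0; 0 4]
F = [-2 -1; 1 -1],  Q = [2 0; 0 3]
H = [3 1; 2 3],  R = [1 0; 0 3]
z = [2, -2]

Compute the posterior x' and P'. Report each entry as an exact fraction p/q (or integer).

x' = [5395/4193, -1027/599]
P' = [942/4193 -162/599; -162/599 340/599]

x̄ = F·x = [1, -5]
P̄ = F·P·Fᵀ + Q = [10 2; 2 8]
y = z − H·x̄ = [4, 11]
S = H·P̄·Hᵀ + R = [111 106; 106 139]
K = P̄·Hᵀ·S⁻¹ = [1692/4193 -506/4193; -146/599 232/599]
x' = x̄ + K·y = [5395/4193, -1027/599]
P' = (I − K·H)·P̄ = [942/4193 -162/599; -162/599 340/599]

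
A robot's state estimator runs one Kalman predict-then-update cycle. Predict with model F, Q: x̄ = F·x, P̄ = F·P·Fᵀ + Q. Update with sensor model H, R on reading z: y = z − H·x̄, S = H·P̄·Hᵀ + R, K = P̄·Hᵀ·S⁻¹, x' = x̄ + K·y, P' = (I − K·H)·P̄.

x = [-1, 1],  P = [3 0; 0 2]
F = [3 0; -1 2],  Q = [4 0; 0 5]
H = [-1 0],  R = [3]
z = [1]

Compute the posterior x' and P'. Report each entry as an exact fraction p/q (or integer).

x̄ = F·x = [-3, 3]
P̄ = F·P·Fᵀ + Q = [31 -9; -9 16]
y = z − H·x̄ = [-2]
S = H·P̄·Hᵀ + R = [34]
K = P̄·Hᵀ·S⁻¹ = [-31/34; 9/34]
x' = x̄ + K·y = [-20/17, 42/17]
P' = (I − K·H)·P̄ = [93/34 -27/34; -27/34 463/34]

x' = [-20/17, 42/17]
P' = [93/34 -27/34; -27/34 463/34]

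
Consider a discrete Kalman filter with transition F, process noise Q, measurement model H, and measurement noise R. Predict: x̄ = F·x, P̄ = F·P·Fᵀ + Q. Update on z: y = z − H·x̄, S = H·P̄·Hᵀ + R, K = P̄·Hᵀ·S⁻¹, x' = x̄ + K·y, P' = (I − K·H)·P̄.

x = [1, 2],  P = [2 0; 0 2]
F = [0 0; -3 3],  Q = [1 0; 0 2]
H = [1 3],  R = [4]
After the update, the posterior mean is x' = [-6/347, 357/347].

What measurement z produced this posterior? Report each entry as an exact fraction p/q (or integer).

x̄ = F·x = [0, 3]
P̄ = F·P·Fᵀ + Q = [1 0; 0 38]
S = H·P̄·Hᵀ + R = [347]
K = P̄·Hᵀ·S⁻¹ = [1/347; 114/347]
x' − x̄ = [-6/347, -684/347] = K·y
y = (KᵀK)⁻¹·Kᵀ·(x' − x̄) = [-6]
z = y + H·x̄ = [-6] + [9] = [3]

z = [3]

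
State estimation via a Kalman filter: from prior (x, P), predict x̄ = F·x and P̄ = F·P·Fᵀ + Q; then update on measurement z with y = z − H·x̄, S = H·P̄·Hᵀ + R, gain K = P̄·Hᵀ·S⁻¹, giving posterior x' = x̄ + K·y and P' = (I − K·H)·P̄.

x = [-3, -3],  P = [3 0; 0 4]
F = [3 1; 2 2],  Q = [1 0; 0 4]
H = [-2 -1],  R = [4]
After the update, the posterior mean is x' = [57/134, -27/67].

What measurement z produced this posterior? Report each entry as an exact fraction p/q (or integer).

x̄ = F·x = [-12, -12]
P̄ = F·P·Fᵀ + Q = [32 26; 26 32]
S = H·P̄·Hᵀ + R = [268]
K = P̄·Hᵀ·S⁻¹ = [-45/134; -21/67]
x' − x̄ = [1665/134, 777/67] = K·y
y = (KᵀK)⁻¹·Kᵀ·(x' − x̄) = [-37]
z = y + H·x̄ = [-37] + [36] = [-1]

z = [-1]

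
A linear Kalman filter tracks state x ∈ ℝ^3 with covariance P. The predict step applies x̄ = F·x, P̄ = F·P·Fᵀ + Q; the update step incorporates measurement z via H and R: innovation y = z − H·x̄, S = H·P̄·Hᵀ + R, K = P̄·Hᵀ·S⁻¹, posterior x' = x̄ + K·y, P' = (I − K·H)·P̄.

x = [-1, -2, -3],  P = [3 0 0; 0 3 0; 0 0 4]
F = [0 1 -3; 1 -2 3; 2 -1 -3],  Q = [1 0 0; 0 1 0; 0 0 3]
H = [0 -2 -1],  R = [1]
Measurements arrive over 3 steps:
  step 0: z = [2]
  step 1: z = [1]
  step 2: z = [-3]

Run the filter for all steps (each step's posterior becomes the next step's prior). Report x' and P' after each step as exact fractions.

step 0: x̄ = F·x = [7, -6, 9]
step 0: P̄ = F·P·Fᵀ + Q = [40 -42 33; -42 52 -24; 33 -24 54]
step 0: y = z − H·x̄ = [-1]
step 0: S = H·P̄·Hᵀ + R = [167]
step 0: K = P̄·Hᵀ·S⁻¹ = [51/167; -80/167; -6/167]
step 0: x' = x̄ + K·y = [1118/167, -922/167, 1509/167]
step 0: P' = (I − K·H)·P̄ = [4079/167 -2934/167 5817/167; -2934/167 2284/167 -4488/167; 5817/167 -4488/167 8982/167]
step 1: x̄ = F·x = [-5449/167, 7489/167, -1369/167]
step 1: P̄ = F·P·Fᵀ + Q = [110217/167 -146183/167 37784/167; -146183/167 194714/167 -49455/167; 37784/167 -49455/167 14943/167]
step 1: y = z − H·x̄ = [13776/167]
step 1: S = H·P̄·Hᵀ + R = [596146/167]
step 1: K = P̄·Hᵀ·S⁻¹ = [127291/298073; -339973/596146; 83967/596146]
step 1: x' = x̄ + K·y = [774617/298073, -655481/298073, 1019777/298073]
step 1: P' = (I − K·H)·P̄ = [2674937/298073 -1782648/298073 3438005/298073; -1782648/298073 2972045/596146 -5604117/596146; 3438005/298073 -5604117/596146 11124267/596146]
step 2: x̄ = F·x = [-3714812/298073, 5144910/298073, -854616/298073]
step 2: P̄ = F·P·Fᵀ + Q = [68655648/298073 -90346436/298073 24379853/298073; -90346436/298073 240719251/596146 -30916203/298073; 24379853/298073 -30916203/298073 12201372/298073]
step 2: y = z − H·x̄ = [8540985/298073]
step 2: S = H·P̄·Hᵀ + R = [370273135/298073]
step 2: K = P̄·Hᵀ·S⁻¹ = [156313019/370273135; -209803048/370273135; 49631034/370273135]
step 2: x' = x̄ + K·y = [-151543/413713, 423942/413713, 402798/413713]
step 2: P' = (I − K·H)·P̄ = [3313222303/370273135 -2207211876/370273135 4258110733/370273135; -2207211876/370273135 3681090949/740546270 -3471287901/370273135; 4258110733/370273135 -3471287901/370273135 6892944768/370273135]

step 0: x' = [1118/167, -922/167, 1509/167], P' = [4079/167 -2934/167 5817/167; -2934/167 2284/167 -4488/167; 5817/167 -4488/167 8982/167]
step 1: x' = [774617/298073, -655481/298073, 1019777/298073], P' = [2674937/298073 -1782648/298073 3438005/298073; -1782648/298073 2972045/596146 -5604117/596146; 3438005/298073 -5604117/596146 11124267/596146]
step 2: x' = [-151543/413713, 423942/413713, 402798/413713], P' = [3313222303/370273135 -2207211876/370273135 4258110733/370273135; -2207211876/370273135 3681090949/740546270 -3471287901/370273135; 4258110733/370273135 -3471287901/370273135 6892944768/370273135]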